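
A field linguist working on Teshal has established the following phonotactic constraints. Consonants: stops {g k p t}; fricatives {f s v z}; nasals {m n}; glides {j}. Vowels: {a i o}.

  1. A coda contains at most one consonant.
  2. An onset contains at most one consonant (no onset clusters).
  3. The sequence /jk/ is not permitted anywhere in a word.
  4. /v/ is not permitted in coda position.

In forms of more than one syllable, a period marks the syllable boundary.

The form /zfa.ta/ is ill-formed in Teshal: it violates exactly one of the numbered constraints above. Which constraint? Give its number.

2

/zfa.ta/: syllable 1 onset /zf/ has 2 consonants (> 1).
This is a violation of constraint 2: "An onset contains at most one consonant (no onset clusters)."
The remaining constraints (1, 3, 4) are satisfied.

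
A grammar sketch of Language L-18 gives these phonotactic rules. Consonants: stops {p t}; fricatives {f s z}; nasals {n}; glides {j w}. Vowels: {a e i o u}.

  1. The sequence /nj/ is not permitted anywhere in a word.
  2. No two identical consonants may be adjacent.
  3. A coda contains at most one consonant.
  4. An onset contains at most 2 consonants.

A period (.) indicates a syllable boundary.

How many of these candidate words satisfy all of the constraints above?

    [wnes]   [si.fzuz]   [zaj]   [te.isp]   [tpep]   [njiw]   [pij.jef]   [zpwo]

[wnes] — σ1 onset /wn/ (2C), coda /s/ ok → phonotactically legal
[si.fzuz] — σ1 onset /s/, coda /∅/ ok; σ2 onset /fz/ (2C), coda /z/ ok → phonotactically legal
[zaj] — σ1 onset /z/, coda /j/ ok → phonotactically legal
[te.isp] — violates constraint 3: syllable 2 coda /sp/ has 2 consonants (> 1) → phonotactically illegal
[tpep] — σ1 onset /tp/ (2C), coda /p/ ok → phonotactically legal
[njiw] — violates constraint 1: contains banned sequence /nj/ → phonotactically illegal
[pij.jef] — violates constraint 2: adjacent identical consonants /jj/ → phonotactically illegal
[zpwo] — violates constraint 4: syllable 1 onset /zpw/ has 3 consonants (> 2) → phonotactically illegal
Phonotactically legal: [wnes], [si.fzuz], [zaj], [tpep] → 4.

4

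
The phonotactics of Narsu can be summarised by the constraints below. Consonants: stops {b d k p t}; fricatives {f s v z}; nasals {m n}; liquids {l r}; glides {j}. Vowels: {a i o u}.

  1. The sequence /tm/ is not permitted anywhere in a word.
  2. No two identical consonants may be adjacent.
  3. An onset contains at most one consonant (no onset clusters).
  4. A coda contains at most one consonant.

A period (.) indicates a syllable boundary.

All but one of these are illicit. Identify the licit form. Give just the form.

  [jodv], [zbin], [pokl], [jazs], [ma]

[ma]

[jodv] — violates constraint 4: syllable 1 coda /dv/ has 2 consonants (> 1) → illicit
[zbin] — violates constraint 3: syllable 1 onset /zb/ has 2 consonants (> 1) → illicit
[pokl] — violates constraint 4: syllable 1 coda /kl/ has 2 consonants (> 1) → illicit
[jazs] — violates constraint 4: syllable 1 coda /zs/ has 2 consonants (> 1) → illicit
[ma] — σ1 onset /m/, coda /∅/ ok → licit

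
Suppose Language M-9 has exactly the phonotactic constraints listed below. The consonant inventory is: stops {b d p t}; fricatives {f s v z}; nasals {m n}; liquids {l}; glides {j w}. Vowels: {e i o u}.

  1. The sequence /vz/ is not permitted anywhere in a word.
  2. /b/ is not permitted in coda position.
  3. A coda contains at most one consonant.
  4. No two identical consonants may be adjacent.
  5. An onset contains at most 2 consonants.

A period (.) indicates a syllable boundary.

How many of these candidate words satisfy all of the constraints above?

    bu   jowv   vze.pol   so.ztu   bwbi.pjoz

bu — σ1 onset /b/, coda /∅/ ok → phonotactically legal
jowv — violates constraint 3: syllable 1 coda /wv/ has 2 consonants (> 1) → phonotactically illegal
vze.pol — violates constraint 1: contains banned sequence /vz/ → phonotactically illegal
so.ztu — σ1 onset /s/, coda /∅/ ok; σ2 onset /zt/ (2C), coda /∅/ ok → phonotactically legal
bwbi.pjoz — violates constraint 5: syllable 1 onset /bwb/ has 3 consonants (> 2) → phonotactically illegal
Phonotactically legal: bu, so.ztu → 2.

2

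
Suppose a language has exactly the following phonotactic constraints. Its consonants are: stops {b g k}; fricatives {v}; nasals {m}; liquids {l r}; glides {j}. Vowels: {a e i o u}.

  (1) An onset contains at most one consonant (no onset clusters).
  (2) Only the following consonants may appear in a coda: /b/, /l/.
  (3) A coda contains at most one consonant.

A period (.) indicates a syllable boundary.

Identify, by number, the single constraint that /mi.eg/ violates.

2

/mi.eg/: syllable 2 coda contains /g/, which is not a licensed coda consonant.
This is a violation of constraint 2: "Only the following consonants may appear in a coda: /b/, /l/."
The remaining constraints (1, 3) are satisfied.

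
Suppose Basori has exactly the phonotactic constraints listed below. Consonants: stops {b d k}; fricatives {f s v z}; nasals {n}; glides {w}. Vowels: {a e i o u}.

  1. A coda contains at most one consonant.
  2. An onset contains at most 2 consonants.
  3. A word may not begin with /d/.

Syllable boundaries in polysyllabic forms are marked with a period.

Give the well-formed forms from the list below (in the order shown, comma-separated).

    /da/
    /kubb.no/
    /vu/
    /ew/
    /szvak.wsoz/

/vu/, /ew/

/da/ — violates constraint 3: word begins with /d/ → ill-formed
/kubb.no/ — violates constraint 1: syllable 1 coda /bb/ has 2 consonants (> 1) → ill-formed
/vu/ — σ1 onset /v/, coda /∅/ ok → well-formed
/ew/ — σ1 onset /∅/, coda /w/ ok → well-formed
/szvak.wsoz/ — violates constraint 2: syllable 1 onset /szv/ has 3 consonants (> 2) → ill-formed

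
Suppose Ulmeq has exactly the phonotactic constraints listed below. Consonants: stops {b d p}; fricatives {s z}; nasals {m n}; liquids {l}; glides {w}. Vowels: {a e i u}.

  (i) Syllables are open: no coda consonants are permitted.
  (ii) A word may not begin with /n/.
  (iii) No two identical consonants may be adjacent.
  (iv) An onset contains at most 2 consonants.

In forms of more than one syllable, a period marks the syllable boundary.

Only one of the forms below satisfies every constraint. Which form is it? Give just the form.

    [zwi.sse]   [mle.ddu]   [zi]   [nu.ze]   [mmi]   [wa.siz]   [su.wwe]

[zi]

[zwi.sse] — violates constraint (iii): adjacent identical consonants /ss/ → illicit
[mle.ddu] — violates constraint (iii): adjacent identical consonants /dd/ → illicit
[zi] — σ1 onset /z/, coda /∅/ ok → licit
[nu.ze] — violates constraint (ii): word begins with /n/ → illicit
[mmi] — violates constraint (iii): adjacent identical consonants /mm/ → illicit
[wa.siz] — violates constraint (i): syllable 2 coda /z/ has 1 consonant (> 0) → illicit
[su.wwe] — violates constraint (iii): adjacent identical consonants /ww/ → illicit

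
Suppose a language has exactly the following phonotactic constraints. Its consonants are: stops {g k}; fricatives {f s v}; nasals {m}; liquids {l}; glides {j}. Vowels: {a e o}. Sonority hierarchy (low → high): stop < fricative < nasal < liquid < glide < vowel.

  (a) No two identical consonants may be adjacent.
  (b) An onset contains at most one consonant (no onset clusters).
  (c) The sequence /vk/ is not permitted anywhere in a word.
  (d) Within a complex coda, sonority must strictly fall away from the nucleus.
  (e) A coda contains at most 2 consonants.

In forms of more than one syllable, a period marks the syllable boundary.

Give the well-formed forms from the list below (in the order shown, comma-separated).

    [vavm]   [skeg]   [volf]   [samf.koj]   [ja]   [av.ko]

[vavm] — violates constraint (d): syllable 1 coda /vm/: /v/ (fricative, 2) → /m/ (nasal, 3) does not fall → ill-formed
[skeg] — violates constraint (b): syllable 1 onset /sk/ has 2 consonants (> 1) → ill-formed
[volf] — σ1 onset /v/, coda /lf/ (4→2 falls) ok → well-formed
[samf.koj] — σ1 onset /s/, coda /mf/ (3→2 falls) ok; σ2 onset /k/, coda /j/ ok → well-formed
[ja] — σ1 onset /j/, coda /∅/ ok → well-formed
[av.ko] — violates constraint (c): contains banned sequence /vk/ → ill-formed

[volf], [samf.koj], [ja]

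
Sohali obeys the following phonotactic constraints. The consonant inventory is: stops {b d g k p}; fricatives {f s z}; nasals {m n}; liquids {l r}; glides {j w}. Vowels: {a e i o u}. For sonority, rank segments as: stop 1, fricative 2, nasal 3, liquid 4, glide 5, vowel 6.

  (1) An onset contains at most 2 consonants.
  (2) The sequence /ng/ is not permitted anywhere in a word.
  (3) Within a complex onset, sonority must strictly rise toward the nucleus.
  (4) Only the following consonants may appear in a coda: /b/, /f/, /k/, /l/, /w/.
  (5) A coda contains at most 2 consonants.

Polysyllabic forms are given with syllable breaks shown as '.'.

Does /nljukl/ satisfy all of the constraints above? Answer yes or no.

/nljukl/ — violates constraint 1: syllable 1 onset /nlj/ has 3 consonants (> 2) → ill-formed

no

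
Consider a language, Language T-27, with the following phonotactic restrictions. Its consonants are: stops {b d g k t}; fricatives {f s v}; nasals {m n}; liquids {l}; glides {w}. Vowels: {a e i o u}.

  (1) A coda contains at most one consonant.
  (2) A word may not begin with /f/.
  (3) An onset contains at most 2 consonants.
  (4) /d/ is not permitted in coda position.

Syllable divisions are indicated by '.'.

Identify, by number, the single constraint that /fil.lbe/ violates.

2

/fil.lbe/: word begins with /f/.
This is a violation of constraint 2: "A word may not begin with /f/."
The remaining constraints (1, 3, 4) are satisfied.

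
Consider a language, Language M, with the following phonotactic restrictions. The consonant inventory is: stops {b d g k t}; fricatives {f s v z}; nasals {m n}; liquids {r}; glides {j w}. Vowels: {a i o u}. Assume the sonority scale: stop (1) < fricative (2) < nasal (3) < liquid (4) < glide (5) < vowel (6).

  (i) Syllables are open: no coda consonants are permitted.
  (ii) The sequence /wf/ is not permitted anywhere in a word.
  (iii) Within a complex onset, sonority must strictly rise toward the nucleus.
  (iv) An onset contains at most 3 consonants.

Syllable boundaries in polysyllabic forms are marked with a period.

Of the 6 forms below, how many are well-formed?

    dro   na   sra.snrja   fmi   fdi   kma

4

dro — σ1 onset /dr/ (1→4 rises), coda /∅/ ok → well-formed
na — σ1 onset /n/, coda /∅/ ok → well-formed
sra.snrja — violates constraint (iv): syllable 2 onset /snrj/ has 4 consonants (> 3) → ill-formed
fmi — σ1 onset /fm/ (2→3 rises), coda /∅/ ok → well-formed
fdi — violates constraint (iii): syllable 1 onset /fd/: /f/ (fricative, 2) → /d/ (stop, 1) does not rise → ill-formed
kma — σ1 onset /km/ (1→3 rises), coda /∅/ ok → well-formed
Well-formed: dro, na, fmi, kma → 4.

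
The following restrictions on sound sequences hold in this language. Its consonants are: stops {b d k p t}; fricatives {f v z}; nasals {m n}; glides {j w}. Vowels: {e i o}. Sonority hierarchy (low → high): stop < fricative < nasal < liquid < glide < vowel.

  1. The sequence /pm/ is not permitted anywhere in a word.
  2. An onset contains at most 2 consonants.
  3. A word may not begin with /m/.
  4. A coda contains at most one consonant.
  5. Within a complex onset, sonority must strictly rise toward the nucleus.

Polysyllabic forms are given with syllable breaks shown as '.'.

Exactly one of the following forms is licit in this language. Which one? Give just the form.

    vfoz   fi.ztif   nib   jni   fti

nib

vfoz — violates constraint 5: syllable 1 onset /vf/: /v/ (fricative, 2) → /f/ (fricative, 2) does not rise → illicit
fi.ztif — violates constraint 5: syllable 2 onset /zt/: /z/ (fricative, 2) → /t/ (stop, 1) does not rise → illicit
nib — σ1 onset /n/, coda /b/ ok → licit
jni — violates constraint 5: syllable 1 onset /jn/: /j/ (glide, 5) → /n/ (nasal, 3) does not rise → illicit
fti — violates constraint 5: syllable 1 onset /ft/: /f/ (fricative, 2) → /t/ (stop, 1) does not rise → illicit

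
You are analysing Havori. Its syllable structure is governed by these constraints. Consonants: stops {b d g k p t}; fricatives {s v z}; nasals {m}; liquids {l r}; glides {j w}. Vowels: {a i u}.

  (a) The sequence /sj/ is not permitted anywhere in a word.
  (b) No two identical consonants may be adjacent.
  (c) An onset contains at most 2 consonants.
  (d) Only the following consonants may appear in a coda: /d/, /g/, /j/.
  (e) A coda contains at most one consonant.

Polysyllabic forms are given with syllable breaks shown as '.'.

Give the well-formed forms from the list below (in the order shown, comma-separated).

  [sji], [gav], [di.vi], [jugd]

[di.vi]

[sji] — violates constraint (a): contains banned sequence /sj/ → ill-formed
[gav] — violates constraint (d): syllable 1 coda contains /v/, which is not a licensed coda consonant → ill-formed
[di.vi] — σ1 onset /d/, coda /∅/ ok; σ2 onset /v/, coda /∅/ ok → well-formed
[jugd] — violates constraint (e): syllable 1 coda /gd/ has 2 consonants (> 1) → ill-formed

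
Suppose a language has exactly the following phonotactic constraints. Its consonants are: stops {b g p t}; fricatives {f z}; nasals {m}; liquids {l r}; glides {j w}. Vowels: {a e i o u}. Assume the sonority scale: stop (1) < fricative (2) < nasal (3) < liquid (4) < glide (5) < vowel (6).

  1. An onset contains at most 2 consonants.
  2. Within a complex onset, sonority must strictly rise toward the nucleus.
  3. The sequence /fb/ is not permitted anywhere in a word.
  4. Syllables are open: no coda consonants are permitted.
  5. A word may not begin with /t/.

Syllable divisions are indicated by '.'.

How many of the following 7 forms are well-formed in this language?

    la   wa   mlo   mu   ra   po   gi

la — σ1 onset /l/, coda /∅/ ok → well-formed
wa — σ1 onset /w/, coda /∅/ ok → well-formed
mlo — σ1 onset /ml/ (3→4 rises), coda /∅/ ok → well-formed
mu — σ1 onset /m/, coda /∅/ ok → well-formed
ra — σ1 onset /r/, coda /∅/ ok → well-formed
po — σ1 onset /p/, coda /∅/ ok → well-formed
gi — σ1 onset /g/, coda /∅/ ok → well-formed
Well-formed: la, wa, mlo, mu, ra, po, gi → 7.

7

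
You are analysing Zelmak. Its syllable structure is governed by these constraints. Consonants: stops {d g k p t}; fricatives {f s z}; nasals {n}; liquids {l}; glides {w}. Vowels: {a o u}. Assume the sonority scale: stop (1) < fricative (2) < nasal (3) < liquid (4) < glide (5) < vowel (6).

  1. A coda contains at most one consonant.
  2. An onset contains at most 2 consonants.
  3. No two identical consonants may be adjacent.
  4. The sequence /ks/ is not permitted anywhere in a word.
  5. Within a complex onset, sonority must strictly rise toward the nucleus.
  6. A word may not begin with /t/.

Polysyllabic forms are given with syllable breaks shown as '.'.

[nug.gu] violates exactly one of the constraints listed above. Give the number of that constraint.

3

[nug.gu]: adjacent identical consonants /gg/.
This is a violation of constraint 3: "No two identical consonants may be adjacent."
The remaining constraints (1, 2, 4, 5, 6) are satisfied.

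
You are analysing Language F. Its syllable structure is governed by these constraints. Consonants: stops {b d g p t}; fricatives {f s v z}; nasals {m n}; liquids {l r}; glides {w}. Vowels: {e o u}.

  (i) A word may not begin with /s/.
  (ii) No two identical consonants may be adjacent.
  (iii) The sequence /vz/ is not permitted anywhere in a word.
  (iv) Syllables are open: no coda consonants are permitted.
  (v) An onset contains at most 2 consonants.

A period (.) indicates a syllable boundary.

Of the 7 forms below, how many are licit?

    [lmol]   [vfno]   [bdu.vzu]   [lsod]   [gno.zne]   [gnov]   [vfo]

[lmol] — violates constraint (iv): syllable 1 coda /l/ has 1 consonant (> 0) → illicit
[vfno] — violates constraint (v): syllable 1 onset /vfn/ has 3 consonants (> 2) → illicit
[bdu.vzu] — violates constraint (iii): contains banned sequence /vz/ → illicit
[lsod] — violates constraint (iv): syllable 1 coda /d/ has 1 consonant (> 0) → illicit
[gno.zne] — σ1 onset /gn/ (2C), coda /∅/ ok; σ2 onset /zn/ (2C), coda /∅/ ok → licit
[gnov] — violates constraint (iv): syllable 1 coda /v/ has 1 consonant (> 0) → illicit
[vfo] — σ1 onset /vf/ (2C), coda /∅/ ok → licit
Licit: [gno.zne], [vfo] → 2.

2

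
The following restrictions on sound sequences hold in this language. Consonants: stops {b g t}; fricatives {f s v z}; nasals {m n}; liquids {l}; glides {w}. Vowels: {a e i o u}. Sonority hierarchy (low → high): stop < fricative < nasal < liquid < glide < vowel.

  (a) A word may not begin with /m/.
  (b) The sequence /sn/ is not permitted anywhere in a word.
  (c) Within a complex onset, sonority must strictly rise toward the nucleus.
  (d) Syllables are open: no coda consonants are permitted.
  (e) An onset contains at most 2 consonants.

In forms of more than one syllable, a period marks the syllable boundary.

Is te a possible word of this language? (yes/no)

yes

te — σ1 onset /t/, coda /∅/ ok → well-formed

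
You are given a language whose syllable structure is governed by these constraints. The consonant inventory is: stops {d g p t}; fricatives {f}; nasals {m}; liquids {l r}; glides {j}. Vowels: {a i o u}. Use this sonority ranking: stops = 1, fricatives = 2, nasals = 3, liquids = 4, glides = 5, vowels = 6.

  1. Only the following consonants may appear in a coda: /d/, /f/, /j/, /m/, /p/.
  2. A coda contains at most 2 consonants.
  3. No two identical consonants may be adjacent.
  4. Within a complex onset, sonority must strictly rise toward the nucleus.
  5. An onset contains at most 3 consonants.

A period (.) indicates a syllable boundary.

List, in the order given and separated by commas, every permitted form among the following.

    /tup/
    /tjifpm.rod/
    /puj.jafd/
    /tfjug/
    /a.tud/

/tup/, /a.tud/

/tup/ — σ1 onset /t/, coda /p/ ok → permitted
/tjifpm.rod/ — violates constraint 2: syllable 1 coda /fpm/ has 3 consonants (> 2) → not permitted
/puj.jafd/ — violates constraint 3: adjacent identical consonants /jj/ → not permitted
/tfjug/ — violates constraint 1: syllable 1 coda contains /g/, which is not a licensed coda consonant → not permitted
/a.tud/ — σ1 onset /∅/, coda /∅/ ok; σ2 onset /t/, coda /d/ ok → permitted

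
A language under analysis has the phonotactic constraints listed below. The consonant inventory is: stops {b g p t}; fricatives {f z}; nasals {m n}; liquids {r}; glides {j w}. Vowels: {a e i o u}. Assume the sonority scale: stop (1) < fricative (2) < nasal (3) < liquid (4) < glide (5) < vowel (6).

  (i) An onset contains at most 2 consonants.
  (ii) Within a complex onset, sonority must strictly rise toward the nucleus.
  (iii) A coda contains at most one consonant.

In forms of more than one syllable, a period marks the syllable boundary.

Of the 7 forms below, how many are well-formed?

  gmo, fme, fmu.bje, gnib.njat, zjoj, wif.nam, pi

7

gmo — σ1 onset /gm/ (1→3 rises), coda /∅/ ok → well-formed
fme — σ1 onset /fm/ (2→3 rises), coda /∅/ ok → well-formed
fmu.bje — σ1 onset /fm/ (2→3 rises), coda /∅/ ok; σ2 onset /bj/ (1→5 rises), coda /∅/ ok → well-formed
gnib.njat — σ1 onset /gn/ (1→3 rises), coda /b/ ok; σ2 onset /nj/ (3→5 rises), coda /t/ ok → well-formed
zjoj — σ1 onset /zj/ (2→5 rises), coda /j/ ok → well-formed
wif.nam — σ1 onset /w/, coda /f/ ok; σ2 onset /n/, coda /m/ ok → well-formed
pi — σ1 onset /p/, coda /∅/ ok → well-formed
Well-formed: gmo, fme, fmu.bje, gnib.njat, zjoj, wif.nam, pi → 7.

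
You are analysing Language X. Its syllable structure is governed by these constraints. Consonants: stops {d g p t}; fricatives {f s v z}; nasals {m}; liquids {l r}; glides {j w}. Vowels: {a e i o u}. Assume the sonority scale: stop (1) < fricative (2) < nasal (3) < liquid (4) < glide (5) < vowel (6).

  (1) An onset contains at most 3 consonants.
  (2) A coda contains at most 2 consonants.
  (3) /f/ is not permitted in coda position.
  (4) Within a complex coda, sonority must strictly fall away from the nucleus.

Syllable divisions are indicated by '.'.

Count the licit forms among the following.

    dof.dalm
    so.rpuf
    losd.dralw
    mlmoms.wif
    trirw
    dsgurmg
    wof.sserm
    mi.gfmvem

dof.dalm — violates constraint 3: syllable 1 coda contains /f/ → illicit
so.rpuf — violates constraint 3: syllable 2 coda contains /f/ → illicit
losd.dralw — violates constraint 4: syllable 2 coda /lw/: /l/ (liquid, 4) → /w/ (glide, 5) does not fall → illicit
mlmoms.wif — violates constraint 3: syllable 2 coda contains /f/ → illicit
trirw — violates constraint 4: syllable 1 coda /rw/: /r/ (liquid, 4) → /w/ (glide, 5) does not fall → illicit
dsgurmg — violates constraint 2: syllable 1 coda /rmg/ has 3 consonants (> 2) → illicit
wof.sserm — violates constraint 3: syllable 1 coda contains /f/ → illicit
mi.gfmvem — violates constraint 1: syllable 2 onset /gfmv/ has 4 consonants (> 3) → illicit
No form is licit → 0.

0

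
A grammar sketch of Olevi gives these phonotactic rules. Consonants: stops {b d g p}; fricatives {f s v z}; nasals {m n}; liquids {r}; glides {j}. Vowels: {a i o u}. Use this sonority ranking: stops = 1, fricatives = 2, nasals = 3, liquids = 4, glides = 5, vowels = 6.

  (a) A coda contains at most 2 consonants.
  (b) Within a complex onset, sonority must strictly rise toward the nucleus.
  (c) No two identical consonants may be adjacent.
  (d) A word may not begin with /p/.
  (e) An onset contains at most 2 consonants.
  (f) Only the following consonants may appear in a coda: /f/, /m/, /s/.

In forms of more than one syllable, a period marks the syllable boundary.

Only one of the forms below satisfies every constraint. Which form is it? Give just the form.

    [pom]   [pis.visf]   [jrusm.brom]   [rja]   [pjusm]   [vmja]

[pom] — violates constraint (d): word begins with /p/ → ill-formed
[pis.visf] — violates constraint (d): word begins with /p/ → ill-formed
[jrusm.brom] — violates constraint (b): syllable 1 onset /jr/: /j/ (glide, 5) → /r/ (liquid, 4) does not rise → ill-formed
[rja] — σ1 onset /rj/ (4→5 rises), coda /∅/ ok → well-formed
[pjusm] — violates constraint (d): word begins with /p/ → ill-formed
[vmja] — violates constraint (e): syllable 1 onset /vmj/ has 3 consonants (> 2) → ill-formed

[rja]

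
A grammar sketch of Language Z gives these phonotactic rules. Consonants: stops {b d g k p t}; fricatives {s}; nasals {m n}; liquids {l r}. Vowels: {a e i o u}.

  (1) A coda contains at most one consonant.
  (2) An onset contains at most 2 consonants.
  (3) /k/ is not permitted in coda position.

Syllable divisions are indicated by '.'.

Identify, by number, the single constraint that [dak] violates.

3

[dak]: syllable 1 coda contains /k/.
This is a violation of constraint 3: "/k/ is not permitted in coda position."
The remaining constraints (1, 2) are satisfied.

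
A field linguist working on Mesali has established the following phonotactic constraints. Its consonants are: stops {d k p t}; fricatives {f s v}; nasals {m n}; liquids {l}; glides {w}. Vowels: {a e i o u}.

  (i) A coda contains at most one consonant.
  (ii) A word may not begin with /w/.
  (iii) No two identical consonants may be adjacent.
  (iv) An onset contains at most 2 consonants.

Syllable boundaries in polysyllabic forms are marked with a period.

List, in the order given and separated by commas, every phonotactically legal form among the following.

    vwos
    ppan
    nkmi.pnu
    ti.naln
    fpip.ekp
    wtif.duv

vwos

vwos — σ1 onset /vw/ (2C), coda /s/ ok → phonotactically legal
ppan — violates constraint (iii): adjacent identical consonants /pp/ → phonotactically illegal
nkmi.pnu — violates constraint (iv): syllable 1 onset /nkm/ has 3 consonants (> 2) → phonotactically illegal
ti.naln — violates constraint (i): syllable 2 coda /ln/ has 2 consonants (> 1) → phonotactically illegal
fpip.ekp — violates constraint (i): syllable 2 coda /kp/ has 2 consonants (> 1) → phonotactically illegal
wtif.duv — violates constraint (ii): word begins with /w/ → phonotactically illegal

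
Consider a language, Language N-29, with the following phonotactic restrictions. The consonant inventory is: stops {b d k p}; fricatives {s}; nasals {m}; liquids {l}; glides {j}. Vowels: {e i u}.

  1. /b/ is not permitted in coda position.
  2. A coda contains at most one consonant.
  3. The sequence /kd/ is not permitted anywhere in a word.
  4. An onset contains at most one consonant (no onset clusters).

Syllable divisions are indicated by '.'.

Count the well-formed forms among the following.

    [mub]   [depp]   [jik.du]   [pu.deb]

0

[mub] — violates constraint 1: syllable 1 coda contains /b/ → ill-formed
[depp] — violates constraint 2: syllable 1 coda /pp/ has 2 consonants (> 1) → ill-formed
[jik.du] — violates constraint 3: contains banned sequence /kd/ → ill-formed
[pu.deb] — violates constraint 1: syllable 2 coda contains /b/ → ill-formed
No form is well-formed → 0.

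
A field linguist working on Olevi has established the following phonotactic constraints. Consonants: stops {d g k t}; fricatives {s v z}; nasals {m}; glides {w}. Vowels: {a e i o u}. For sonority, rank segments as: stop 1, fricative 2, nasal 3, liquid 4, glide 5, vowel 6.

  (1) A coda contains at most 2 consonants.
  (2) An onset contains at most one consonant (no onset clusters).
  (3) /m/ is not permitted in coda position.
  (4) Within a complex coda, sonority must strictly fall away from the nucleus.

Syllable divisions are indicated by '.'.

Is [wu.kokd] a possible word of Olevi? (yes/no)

no

[wu.kokd] — violates constraint 4: syllable 2 coda /kd/: /k/ (stop, 1) → /d/ (stop, 1) does not fall → not permitted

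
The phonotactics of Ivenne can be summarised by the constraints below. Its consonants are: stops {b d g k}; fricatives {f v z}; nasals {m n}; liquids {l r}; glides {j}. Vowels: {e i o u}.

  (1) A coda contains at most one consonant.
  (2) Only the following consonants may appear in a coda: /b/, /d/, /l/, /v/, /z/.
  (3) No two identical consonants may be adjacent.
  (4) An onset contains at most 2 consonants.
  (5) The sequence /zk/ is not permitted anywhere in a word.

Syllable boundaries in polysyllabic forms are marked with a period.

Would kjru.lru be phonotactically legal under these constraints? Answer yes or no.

kjru.lru — violates constraint 4: syllable 1 onset /kjr/ has 3 consonants (> 2) → phonotactically illegal

no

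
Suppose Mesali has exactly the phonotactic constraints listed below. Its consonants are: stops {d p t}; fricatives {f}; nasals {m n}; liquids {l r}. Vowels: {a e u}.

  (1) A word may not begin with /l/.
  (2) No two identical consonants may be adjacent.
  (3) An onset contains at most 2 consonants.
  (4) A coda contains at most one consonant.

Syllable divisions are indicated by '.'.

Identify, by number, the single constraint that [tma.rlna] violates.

3

[tma.rlna]: syllable 2 onset /rln/ has 3 consonants (> 2).
This is a violation of constraint 3: "An onset contains at most 2 consonants."
The remaining constraints (1, 2, 4) are satisfied.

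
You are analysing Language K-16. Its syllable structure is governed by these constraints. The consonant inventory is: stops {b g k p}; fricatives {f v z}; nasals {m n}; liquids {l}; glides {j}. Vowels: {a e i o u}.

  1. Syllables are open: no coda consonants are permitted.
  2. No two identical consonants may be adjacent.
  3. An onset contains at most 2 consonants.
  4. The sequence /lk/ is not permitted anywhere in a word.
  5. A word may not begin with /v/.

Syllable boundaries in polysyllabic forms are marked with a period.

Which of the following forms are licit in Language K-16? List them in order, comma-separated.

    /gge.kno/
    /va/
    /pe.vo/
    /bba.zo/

/pe.vo/

/gge.kno/ — violates constraint 2: adjacent identical consonants /gg/ → illicit
/va/ — violates constraint 5: word begins with /v/ → illicit
/pe.vo/ — σ1 onset /p/, coda /∅/ ok; σ2 onset /v/, coda /∅/ ok → licit
/bba.zo/ — violates constraint 2: adjacent identical consonants /bb/ → illicit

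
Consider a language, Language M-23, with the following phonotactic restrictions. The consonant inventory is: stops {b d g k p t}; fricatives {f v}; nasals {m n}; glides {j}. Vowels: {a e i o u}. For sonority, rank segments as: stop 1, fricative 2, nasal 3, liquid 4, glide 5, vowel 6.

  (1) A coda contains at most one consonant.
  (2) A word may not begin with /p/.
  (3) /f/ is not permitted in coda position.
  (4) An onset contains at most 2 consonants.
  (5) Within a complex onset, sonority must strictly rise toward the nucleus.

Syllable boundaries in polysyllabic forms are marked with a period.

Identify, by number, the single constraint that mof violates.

mof: syllable 1 coda contains /f/.
This is a violation of constraint 3: "/f/ is not permitted in coda position."
The remaining constraints (1, 2, 4, 5) are satisfied.

3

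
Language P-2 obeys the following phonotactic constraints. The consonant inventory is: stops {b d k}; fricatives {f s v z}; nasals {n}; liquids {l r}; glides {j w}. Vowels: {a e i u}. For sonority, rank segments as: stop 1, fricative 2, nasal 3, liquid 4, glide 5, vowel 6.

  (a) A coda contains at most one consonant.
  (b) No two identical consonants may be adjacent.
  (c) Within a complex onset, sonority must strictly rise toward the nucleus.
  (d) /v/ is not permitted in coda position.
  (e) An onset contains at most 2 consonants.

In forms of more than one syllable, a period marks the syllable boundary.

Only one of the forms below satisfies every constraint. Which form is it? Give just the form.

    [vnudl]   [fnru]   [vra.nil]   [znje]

[vnudl] — violates constraint (a): syllable 1 coda /dl/ has 2 consonants (> 1) → not permitted
[fnru] — violates constraint (e): syllable 1 onset /fnr/ has 3 consonants (> 2) → not permitted
[vra.nil] — σ1 onset /vr/ (2→4 rises), coda /∅/ ok; σ2 onset /n/, coda /l/ ok → permitted
[znje] — violates constraint (e): syllable 1 onset /znj/ has 3 consonants (> 2) → not permitted

[vra.nil]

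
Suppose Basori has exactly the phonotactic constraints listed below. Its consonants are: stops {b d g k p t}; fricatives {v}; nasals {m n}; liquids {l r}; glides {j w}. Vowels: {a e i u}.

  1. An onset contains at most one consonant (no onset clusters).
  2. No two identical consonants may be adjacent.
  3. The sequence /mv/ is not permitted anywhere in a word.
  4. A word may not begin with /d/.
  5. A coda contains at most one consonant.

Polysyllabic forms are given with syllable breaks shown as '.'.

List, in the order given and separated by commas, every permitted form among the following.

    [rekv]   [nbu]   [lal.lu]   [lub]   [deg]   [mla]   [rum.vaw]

[lub]

[rekv] — violates constraint 5: syllable 1 coda /kv/ has 2 consonants (> 1) → not permitted
[nbu] — violates constraint 1: syllable 1 onset /nb/ has 2 consonants (> 1) → not permitted
[lal.lu] — violates constraint 2: adjacent identical consonants /ll/ → not permitted
[lub] — σ1 onset /l/, coda /b/ ok → permitted
[deg] — violates constraint 4: word begins with /d/ → not permitted
[mla] — violates constraint 1: syllable 1 onset /ml/ has 2 consonants (> 1) → not permitted
[rum.vaw] — violates constraint 3: contains banned sequence /mv/ → not permitted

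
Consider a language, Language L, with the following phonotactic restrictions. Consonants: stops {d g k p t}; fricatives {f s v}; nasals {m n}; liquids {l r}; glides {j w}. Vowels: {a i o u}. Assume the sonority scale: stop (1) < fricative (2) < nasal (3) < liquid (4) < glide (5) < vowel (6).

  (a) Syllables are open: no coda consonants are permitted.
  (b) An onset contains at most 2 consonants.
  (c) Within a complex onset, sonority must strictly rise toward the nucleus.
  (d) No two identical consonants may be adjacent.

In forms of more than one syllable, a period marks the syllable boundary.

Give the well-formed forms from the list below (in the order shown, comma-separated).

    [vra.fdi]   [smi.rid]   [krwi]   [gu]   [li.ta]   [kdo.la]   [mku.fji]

[vra.fdi] — violates constraint (c): syllable 2 onset /fd/: /f/ (fricative, 2) → /d/ (stop, 1) does not rise → ill-formed
[smi.rid] — violates constraint (a): syllable 2 coda /d/ has 1 consonant (> 0) → ill-formed
[krwi] — violates constraint (b): syllable 1 onset /krw/ has 3 consonants (> 2) → ill-formed
[gu] — σ1 onset /g/, coda /∅/ ok → well-formed
[li.ta] — σ1 onset /l/, coda /∅/ ok; σ2 onset /t/, coda /∅/ ok → well-formed
[kdo.la] — violates constraint (c): syllable 1 onset /kd/: /k/ (stop, 1) → /d/ (stop, 1) does not rise → ill-formed
[mku.fji] — violates constraint (c): syllable 1 onset /mk/: /m/ (nasal, 3) → /k/ (stop, 1) does not rise → ill-formed

[gu], [li.ta]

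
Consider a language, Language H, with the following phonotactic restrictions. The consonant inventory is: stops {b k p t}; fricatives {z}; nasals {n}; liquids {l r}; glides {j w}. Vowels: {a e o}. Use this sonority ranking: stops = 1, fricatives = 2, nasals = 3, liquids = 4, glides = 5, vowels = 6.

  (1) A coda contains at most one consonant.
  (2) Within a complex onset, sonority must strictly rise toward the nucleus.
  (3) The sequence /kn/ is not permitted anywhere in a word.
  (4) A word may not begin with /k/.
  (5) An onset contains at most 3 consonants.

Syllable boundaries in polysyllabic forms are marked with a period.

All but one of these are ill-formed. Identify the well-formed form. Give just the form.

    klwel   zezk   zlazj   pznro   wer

wer

klwel — violates constraint 4: word begins with /k/ → ill-formed
zezk — violates constraint 1: syllable 1 coda /zk/ has 2 consonants (> 1) → ill-formed
zlazj — violates constraint 1: syllable 1 coda /zj/ has 2 consonants (> 1) → ill-formed
pznro — violates constraint 5: syllable 1 onset /pznr/ has 4 consonants (> 3) → ill-formed
wer — σ1 onset /w/, coda /r/ ok → well-formed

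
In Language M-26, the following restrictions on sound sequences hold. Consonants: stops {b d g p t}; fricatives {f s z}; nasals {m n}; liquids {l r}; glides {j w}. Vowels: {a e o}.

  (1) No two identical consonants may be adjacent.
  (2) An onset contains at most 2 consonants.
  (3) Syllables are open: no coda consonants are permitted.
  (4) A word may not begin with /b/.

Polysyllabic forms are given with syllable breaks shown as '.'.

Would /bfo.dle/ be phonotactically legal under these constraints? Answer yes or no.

/bfo.dle/ — violates constraint 4: word begins with /b/ → phonotactically illegal

no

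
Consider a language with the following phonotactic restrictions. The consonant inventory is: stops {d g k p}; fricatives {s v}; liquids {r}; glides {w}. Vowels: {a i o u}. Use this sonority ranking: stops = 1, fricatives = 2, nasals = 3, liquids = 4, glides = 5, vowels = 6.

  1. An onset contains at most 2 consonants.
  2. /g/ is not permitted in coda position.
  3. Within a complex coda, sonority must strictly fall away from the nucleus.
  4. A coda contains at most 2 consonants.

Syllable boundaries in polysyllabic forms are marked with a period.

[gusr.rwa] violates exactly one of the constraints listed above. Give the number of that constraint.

[gusr.rwa]: syllable 1 coda /sr/: /s/ (fricative, 2) → /r/ (liquid, 4) does not fall.
This is a violation of constraint 3: "Within a complex coda, sonority must strictly fall away from the nucleus."
The remaining constraints (1, 2, 4) are satisfied.

3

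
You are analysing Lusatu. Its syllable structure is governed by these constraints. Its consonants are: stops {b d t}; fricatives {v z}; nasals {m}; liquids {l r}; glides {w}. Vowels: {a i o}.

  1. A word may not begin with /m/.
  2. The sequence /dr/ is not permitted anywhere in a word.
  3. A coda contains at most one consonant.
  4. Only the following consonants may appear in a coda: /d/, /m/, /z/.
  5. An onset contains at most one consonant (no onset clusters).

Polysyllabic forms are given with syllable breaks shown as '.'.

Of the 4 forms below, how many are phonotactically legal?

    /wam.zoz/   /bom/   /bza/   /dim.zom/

3

/wam.zoz/ — σ1 onset /w/, coda /m/ ok; σ2 onset /z/, coda /z/ ok → phonotactically legal
/bom/ — σ1 onset /b/, coda /m/ ok → phonotactically legal
/bza/ — violates constraint 5: syllable 1 onset /bz/ has 2 consonants (> 1) → phonotactically illegal
/dim.zom/ — σ1 onset /d/, coda /m/ ok; σ2 onset /z/, coda /m/ ok → phonotactically legal
Phonotactically legal: /wam.zoz/, /bom/, /dim.zom/ → 3.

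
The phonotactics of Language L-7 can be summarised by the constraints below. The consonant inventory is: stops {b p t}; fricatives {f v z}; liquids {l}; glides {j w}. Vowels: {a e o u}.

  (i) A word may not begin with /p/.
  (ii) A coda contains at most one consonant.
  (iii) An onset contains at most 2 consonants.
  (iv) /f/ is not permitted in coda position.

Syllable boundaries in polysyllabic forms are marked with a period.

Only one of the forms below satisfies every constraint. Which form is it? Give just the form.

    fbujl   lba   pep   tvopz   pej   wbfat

fbujl — violates constraint (ii): syllable 1 coda /jl/ has 2 consonants (> 1) → illicit
lba — σ1 onset /lb/ (2C), coda /∅/ ok → licit
pep — violates constraint (i): word begins with /p/ → illicit
tvopz — violates constraint (ii): syllable 1 coda /pz/ has 2 consonants (> 1) → illicit
pej — violates constraint (i): word begins with /p/ → illicit
wbfat — violates constraint (iii): syllable 1 onset /wbf/ has 3 consonants (> 2) → illicit

lba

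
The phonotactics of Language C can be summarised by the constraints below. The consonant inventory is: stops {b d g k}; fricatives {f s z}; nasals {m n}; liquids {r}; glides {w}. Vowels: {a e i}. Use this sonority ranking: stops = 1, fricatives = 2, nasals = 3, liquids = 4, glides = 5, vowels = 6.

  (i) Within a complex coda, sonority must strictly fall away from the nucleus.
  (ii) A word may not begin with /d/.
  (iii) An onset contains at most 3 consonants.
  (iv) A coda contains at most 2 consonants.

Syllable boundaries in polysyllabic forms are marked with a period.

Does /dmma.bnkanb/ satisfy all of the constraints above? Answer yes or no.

/dmma.bnkanb/ — violates constraint (ii): word begins with /d/ → illicit

no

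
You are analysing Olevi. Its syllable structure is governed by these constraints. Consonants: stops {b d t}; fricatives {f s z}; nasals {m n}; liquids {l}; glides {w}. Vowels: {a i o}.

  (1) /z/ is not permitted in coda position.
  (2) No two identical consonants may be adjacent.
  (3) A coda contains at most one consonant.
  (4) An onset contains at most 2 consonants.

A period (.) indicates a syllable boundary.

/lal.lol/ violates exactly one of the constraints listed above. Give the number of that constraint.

2

/lal.lol/: adjacent identical consonants /ll/.
This is a violation of constraint 2: "No two identical consonants may be adjacent."
The remaining constraints (1, 3, 4) are satisfied.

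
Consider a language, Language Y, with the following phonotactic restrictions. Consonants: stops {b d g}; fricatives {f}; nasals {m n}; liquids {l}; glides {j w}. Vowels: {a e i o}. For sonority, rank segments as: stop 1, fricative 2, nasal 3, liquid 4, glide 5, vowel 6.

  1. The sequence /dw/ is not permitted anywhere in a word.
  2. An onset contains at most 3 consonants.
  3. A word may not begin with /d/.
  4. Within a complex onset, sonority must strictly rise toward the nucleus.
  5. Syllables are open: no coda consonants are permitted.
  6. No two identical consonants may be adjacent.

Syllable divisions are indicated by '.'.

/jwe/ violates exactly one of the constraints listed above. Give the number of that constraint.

4

/jwe/: syllable 1 onset /jw/: /j/ (glide, 5) → /w/ (glide, 5) does not rise.
This is a violation of constraint 4: "Within a complex onset, sonority must strictly rise toward the nucleus."
The remaining constraints (1, 2, 3, 5, 6) are satisfied.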